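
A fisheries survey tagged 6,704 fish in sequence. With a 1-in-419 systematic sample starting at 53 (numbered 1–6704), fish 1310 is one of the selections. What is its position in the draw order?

k = 419
position = (1310 − 53)/419 + 1 = 1257/419 + 1 = 3 + 1 = 4

4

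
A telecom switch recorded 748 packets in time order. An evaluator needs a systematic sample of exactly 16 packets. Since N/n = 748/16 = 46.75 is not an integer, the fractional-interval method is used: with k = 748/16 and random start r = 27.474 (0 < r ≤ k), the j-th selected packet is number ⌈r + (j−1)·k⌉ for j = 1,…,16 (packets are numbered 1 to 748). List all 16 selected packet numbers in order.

j=1: r + 0k = 27.474 → ⌈·⌉ = 28
j=2: r + 1k = 74.224 → ⌈·⌉ = 75
j=3: r + 2k = 120.974 → ⌈·⌉ = 121
j=4: r + 3k = 167.724 → ⌈·⌉ = 168
j=5: r + 4k = 214.474 → ⌈·⌉ = 215
j=6: r + 5k = 261.224 → ⌈·⌉ = 262
j=7: r + 6k = 307.974 → ⌈·⌉ = 308
j=8: r + 7k = 354.724 → ⌈·⌉ = 355
j=9: r + 8k = 401.474 → ⌈·⌉ = 402
j=10: r + 9k = 448.224 → ⌈·⌉ = 449
j=11: r + 10k = 494.974 → ⌈·⌉ = 495
j=12: r + 11k = 541.724 → ⌈·⌉ = 542
j=13: r + 12k = 588.474 → ⌈·⌉ = 589
j=14: r + 13k = 635.224 → ⌈·⌉ = 636
j=15: r + 14k = 681.974 → ⌈·⌉ = 682
j=16: r + 15k = 728.724 → ⌈·⌉ = 729

28, 75, 121, 168, 215, 262, 308, 355, 402, 449, 495, 542, 589, 636, 682, 729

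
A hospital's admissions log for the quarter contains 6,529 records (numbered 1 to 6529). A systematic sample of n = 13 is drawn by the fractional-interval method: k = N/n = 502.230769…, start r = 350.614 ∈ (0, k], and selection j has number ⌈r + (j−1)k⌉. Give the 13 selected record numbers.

351, 853, 1356, 1858, 2360, 2862, 3364, 3867, 4369, 4871, 5373, 5876, 6378

j=1: r + 0k = 350.614 → ⌈·⌉ = 351
j=2: r + 1k = 852.844769… → ⌈·⌉ = 853
j=3: r + 2k = 1355.075538… → ⌈·⌉ = 1356
j=4: r + 3k = 1857.306307… → ⌈·⌉ = 1858
j=5: r + 4k = 2359.537076… → ⌈·⌉ = 2360
j=6: r + 5k = 2861.767846… → ⌈·⌉ = 2862
j=7: r + 6k = 3363.998615… → ⌈·⌉ = 3364
j=8: r + 7k = 3866.229384… → ⌈·⌉ = 3867
j=9: r + 8k = 4368.460153… → ⌈·⌉ = 4369
j=10: r + 9k = 4870.690923… → ⌈·⌉ = 4871
j=11: r + 10k = 5372.921692… → ⌈·⌉ = 5373
j=12: r + 11k = 5875.152461… → ⌈·⌉ = 5876
j=13: r + 12k = 6377.383230… → ⌈·⌉ = 6378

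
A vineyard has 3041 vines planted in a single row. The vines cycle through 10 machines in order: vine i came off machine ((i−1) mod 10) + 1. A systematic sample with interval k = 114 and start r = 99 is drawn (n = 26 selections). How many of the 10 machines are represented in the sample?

Consecutive selections differ by k = 114, so their machine numbers differ by 114 mod 10 = 4.
gcd(114, 10) = 2, so the sample visits 10/2 = 5 distinct residues mod 10.
Start 99 is machine 9; the machines hit are 1, 3, 5, 7, 9.

5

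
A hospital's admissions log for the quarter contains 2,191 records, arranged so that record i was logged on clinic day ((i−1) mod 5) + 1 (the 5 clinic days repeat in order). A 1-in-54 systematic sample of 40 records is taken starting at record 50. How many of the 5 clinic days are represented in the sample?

5

Consecutive selections differ by k = 54, so their clinic day numbers differ by 54 mod 5 = 4.
gcd(54, 5) = 1, so the sample visits 5/1 = 5 distinct residues mod 5.
Start 50 is clinic day 5; the clinic days hit are 1, 2, 3, 4, 5.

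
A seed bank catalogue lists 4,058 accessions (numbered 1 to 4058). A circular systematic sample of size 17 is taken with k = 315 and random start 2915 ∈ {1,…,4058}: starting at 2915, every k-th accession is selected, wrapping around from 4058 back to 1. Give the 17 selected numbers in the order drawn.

Selection 1: 2915
Selection 2: 2915 + 315 = 3230
Selection 3: 3230 + 315 = 3545
Selection 4: 3545 + 315 = 3860
Selection 5: 3860 + 315 = 4175 → 4175 − 4058 = 117
Selection 6: 117 + 315 = 432
Selection 7: 432 + 315 = 747
Selection 8: 747 + 315 = 1062
Selection 9: 1062 + 315 = 1377
Selection 10: 1377 + 315 = 1692
Selection 11: 1692 + 315 = 2007
Selection 12: 2007 + 315 = 2322
Selection 13: 2322 + 315 = 2637
Selection 14: 2637 + 315 = 2952
Selection 15: 2952 + 315 = 3267
Selection 16: 3267 + 315 = 3582
Selection 17: 3582 + 315 = 3897

2915, 3230, 3545, 3860, 117, 432, 747, 1062, 1377, 1692, 2007, 2322, 2637, 2952, 3267, 3582, 3897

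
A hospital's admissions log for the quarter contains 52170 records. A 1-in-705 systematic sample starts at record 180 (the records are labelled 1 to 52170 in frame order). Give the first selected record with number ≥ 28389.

k = 705
Steps past start: ⌈(28389 − 180)/705⌉ = ⌈28209/705⌉ = 41
Selected record: 180 + 41×705 = 29085

29085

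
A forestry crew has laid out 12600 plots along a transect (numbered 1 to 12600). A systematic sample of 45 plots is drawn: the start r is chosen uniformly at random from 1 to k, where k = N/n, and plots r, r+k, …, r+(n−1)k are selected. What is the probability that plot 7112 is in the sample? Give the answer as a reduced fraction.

k = 12600/45 = 280.
Plot 7112 is selected iff r ≡ 7112 (mod 280); exactly one such r in {1,…,280}.
Inclusion probability = 1/280.

1/280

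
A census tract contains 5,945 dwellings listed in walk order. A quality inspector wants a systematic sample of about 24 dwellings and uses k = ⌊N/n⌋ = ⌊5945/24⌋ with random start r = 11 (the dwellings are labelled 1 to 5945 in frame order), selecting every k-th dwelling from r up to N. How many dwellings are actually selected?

k = ⌊5945/24⌋ = 247
Achieved size = ⌊(5945 − 11)/247⌋ + 1 = ⌊5934/247⌋ + 1 = 24 + 1 = 25
(last selection: 11 + 24×247 = 5939 ≤ 5945; next would be 6186 > 5945)

25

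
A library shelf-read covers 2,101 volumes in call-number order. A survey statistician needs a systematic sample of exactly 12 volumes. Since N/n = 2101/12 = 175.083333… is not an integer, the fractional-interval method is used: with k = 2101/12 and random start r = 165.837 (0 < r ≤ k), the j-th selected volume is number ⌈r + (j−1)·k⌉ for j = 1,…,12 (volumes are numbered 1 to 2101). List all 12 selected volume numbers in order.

166, 341, 517, 692, 867, 1042, 1217, 1392, 1567, 1742, 1917, 2092

j=1: r + 0k = 165.837 → ⌈·⌉ = 166
j=2: r + 1k = 340.920333… → ⌈·⌉ = 341
j=3: r + 2k = 516.003666… → ⌈·⌉ = 517
j=4: r + 3k = 691.087 → ⌈·⌉ = 692
j=5: r + 4k = 866.170333… → ⌈·⌉ = 867
j=6: r + 5k = 1041.253666… → ⌈·⌉ = 1042
j=7: r + 6k = 1216.337 → ⌈·⌉ = 1217
j=8: r + 7k = 1391.420333… → ⌈·⌉ = 1392
j=9: r + 8k = 1566.503666… → ⌈·⌉ = 1567
j=10: r + 9k = 1741.587 → ⌈·⌉ = 1742
j=11: r + 10k = 1916.670333… → ⌈·⌉ = 1917
j=12: r + 11k = 2091.753666… → ⌈·⌉ = 2092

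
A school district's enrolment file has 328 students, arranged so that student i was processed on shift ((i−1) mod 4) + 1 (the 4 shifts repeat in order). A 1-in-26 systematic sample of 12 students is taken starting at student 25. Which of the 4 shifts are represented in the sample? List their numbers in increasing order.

Consecutive selections differ by k = 26, so their shift numbers differ by 26 mod 4 = 2.
gcd(26, 4) = 2, so the sample visits 4/2 = 2 distinct residues mod 4.
Start 25 is shift 1; the shifts hit are 1, 3.

1, 3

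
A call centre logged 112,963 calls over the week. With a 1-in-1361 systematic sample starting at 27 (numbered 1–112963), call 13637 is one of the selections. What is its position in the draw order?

k = 1361
position = (13637 − 27)/1361 + 1 = 13610/1361 + 1 = 10 + 1 = 11

11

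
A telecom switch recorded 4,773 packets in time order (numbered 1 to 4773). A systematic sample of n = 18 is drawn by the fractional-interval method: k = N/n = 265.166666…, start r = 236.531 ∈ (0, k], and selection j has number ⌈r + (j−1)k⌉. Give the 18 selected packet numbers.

j=1: r + 0k = 236.531 → ⌈·⌉ = 237
j=2: r + 1k = 501.697666… → ⌈·⌉ = 502
j=3: r + 2k = 766.864333… → ⌈·⌉ = 767
j=4: r + 3k = 1032.031 → ⌈·⌉ = 1033
j=5: r + 4k = 1297.197666… → ⌈·⌉ = 1298
j=6: r + 5k = 1562.364333… → ⌈·⌉ = 1563
j=7: r + 6k = 1827.531 → ⌈·⌉ = 1828
j=8: r + 7k = 2092.697666… → ⌈·⌉ = 2093
j=9: r + 8k = 2357.864333… → ⌈·⌉ = 2358
j=10: r + 9k = 2623.031 → ⌈·⌉ = 2624
j=11: r + 10k = 2888.197666… → ⌈·⌉ = 2889
j=12: r + 11k = 3153.364333… → ⌈·⌉ = 3154
j=13: r + 12k = 3418.531 → ⌈·⌉ = 3419
j=14: r + 13k = 3683.697666… → ⌈·⌉ = 3684
j=15: r + 14k = 3948.864333… → ⌈·⌉ = 3949
j=16: r + 15k = 4214.031 → ⌈·⌉ = 4215
j=17: r + 16k = 4479.197666… → ⌈·⌉ = 4480
j=18: r + 17k = 4744.364333… → ⌈·⌉ = 4745

237, 502, 767, 1033, 1298, 1563, 1828, 2093, 2358, 2624, 2889, 3154, 3419, 3684, 3949, 4215, 4480, 4745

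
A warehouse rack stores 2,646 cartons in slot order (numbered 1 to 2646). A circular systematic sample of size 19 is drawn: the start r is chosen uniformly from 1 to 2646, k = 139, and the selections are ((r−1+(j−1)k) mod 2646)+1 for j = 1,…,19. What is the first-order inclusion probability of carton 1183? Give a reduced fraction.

For each position j, as r ranges over 1…2646 the j-th selection hits every carton exactly once, so carton 1183 is selected for exactly 19 of the 2646 starts.
Inclusion probability = 19/2646.

19/2646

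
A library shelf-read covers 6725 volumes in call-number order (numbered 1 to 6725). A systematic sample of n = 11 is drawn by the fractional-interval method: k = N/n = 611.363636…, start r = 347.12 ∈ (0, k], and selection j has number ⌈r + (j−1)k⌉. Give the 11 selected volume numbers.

j=1: r + 0k = 347.12 → ⌈·⌉ = 348
j=2: r + 1k = 958.483636… → ⌈·⌉ = 959
j=3: r + 2k = 1569.847272… → ⌈·⌉ = 1570
j=4: r + 3k = 2181.210909… → ⌈·⌉ = 2182
j=5: r + 4k = 2792.574545… → ⌈·⌉ = 2793
j=6: r + 5k = 3403.938181… → ⌈·⌉ = 3404
j=7: r + 6k = 4015.301818… → ⌈·⌉ = 4016
j=8: r + 7k = 4626.665454… → ⌈·⌉ = 4627
j=9: r + 8k = 5238.029090… → ⌈·⌉ = 5239
j=10: r + 9k = 5849.392727… → ⌈·⌉ = 5850
j=11: r + 10k = 6460.756363… → ⌈·⌉ = 6461

348, 959, 1570, 2182, 2793, 3404, 4016, 4627, 5239, 5850, 6461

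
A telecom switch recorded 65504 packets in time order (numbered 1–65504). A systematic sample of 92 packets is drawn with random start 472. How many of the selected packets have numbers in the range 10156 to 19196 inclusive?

k = 65504/92 = 712
First selection ≥ 10156: 472 + ⌈(10156−472)/712⌉·712 = 472 + 14×712 = 10440
Last selection ≤ 19196: 472 + ⌊(19196−472)/712⌋·712 = 472 + 26×712 = 18984
Count = 26 − 14 + 1 = 13

13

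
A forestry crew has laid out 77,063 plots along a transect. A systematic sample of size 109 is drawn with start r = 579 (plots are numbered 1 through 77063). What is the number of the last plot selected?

76935

k = 77063/109 = 707
109th selection = r + (109−1)·k = 579 + 108×707 = 579 + 76356 = 76935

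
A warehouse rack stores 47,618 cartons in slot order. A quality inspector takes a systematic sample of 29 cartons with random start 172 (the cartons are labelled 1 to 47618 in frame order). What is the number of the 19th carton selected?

k = 47618/29 = 1642
19th selection = r + (19−1)·k = 172 + 18×1642 = 172 + 29556 = 29728

29728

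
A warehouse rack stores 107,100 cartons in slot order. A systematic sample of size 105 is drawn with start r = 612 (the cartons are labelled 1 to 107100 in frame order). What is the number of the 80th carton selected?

k = 107100/105 = 1020
80th selection = r + (80−1)·k = 612 + 79×1020 = 612 + 80580 = 81192

81192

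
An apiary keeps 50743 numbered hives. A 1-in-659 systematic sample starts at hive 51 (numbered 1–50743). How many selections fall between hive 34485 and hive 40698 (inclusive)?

k = 659
First selection ≥ 34485: 51 + ⌈(34485−51)/659⌉·659 = 51 + 53×659 = 34978
Last selection ≤ 40698: 51 + ⌊(40698−51)/659⌋·659 = 51 + 61×659 = 40250
Count = 61 − 53 + 1 = 9

9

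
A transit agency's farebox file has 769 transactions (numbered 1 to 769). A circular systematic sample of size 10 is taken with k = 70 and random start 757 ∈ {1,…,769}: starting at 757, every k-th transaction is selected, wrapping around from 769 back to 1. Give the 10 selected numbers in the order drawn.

Selection 1: 757
Selection 2: 757 + 70 = 827 → 827 − 769 = 58
Selection 3: 58 + 70 = 128
Selection 4: 128 + 70 = 198
Selection 5: 198 + 70 = 268
Selection 6: 268 + 70 = 338
Selection 7: 338 + 70 = 408
Selection 8: 408 + 70 = 478
Selection 9: 478 + 70 = 548
Selection 10: 548 + 70 = 618

757, 58, 128, 198, 268, 338, 408, 478, 548, 618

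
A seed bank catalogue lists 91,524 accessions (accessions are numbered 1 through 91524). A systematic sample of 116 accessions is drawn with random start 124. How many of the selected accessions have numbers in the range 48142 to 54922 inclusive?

k = 91524/116 = 789
First selection ≥ 48142: 124 + ⌈(48142−124)/789⌉·789 = 124 + 61×789 = 48253
Last selection ≤ 54922: 124 + ⌊(54922−124)/789⌋·789 = 124 + 69×789 = 54565
Count = 69 − 61 + 1 = 9

9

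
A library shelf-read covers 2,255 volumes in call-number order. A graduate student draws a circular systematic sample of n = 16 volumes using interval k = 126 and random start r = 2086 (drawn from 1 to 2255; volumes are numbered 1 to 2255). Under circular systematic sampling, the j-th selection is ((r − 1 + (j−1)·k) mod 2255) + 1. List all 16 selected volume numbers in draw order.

Selection 1: 2086
Selection 2: 2086 + 126 = 2212
Selection 3: 2212 + 126 = 2338 → 2338 − 2255 = 83
Selection 4: 83 + 126 = 209
Selection 5: 209 + 126 = 335
Selection 6: 335 + 126 = 461
Selection 7: 461 + 126 = 587
Selection 8: 587 + 126 = 713
Selection 9: 713 + 126 = 839
Selection 10: 839 + 126 = 965
Selection 11: 965 + 126 = 1091
Selection 12: 1091 + 126 = 1217
Selection 13: 1217 + 126 = 1343
Selection 14: 1343 + 126 = 1469
Selection 15: 1469 + 126 = 1595
Selection 16: 1595 + 126 = 1721

2086, 2212, 83, 209, 335, 461, 587, 713, 839, 965, 1091, 1217, 1343, 1469, 1595, 1721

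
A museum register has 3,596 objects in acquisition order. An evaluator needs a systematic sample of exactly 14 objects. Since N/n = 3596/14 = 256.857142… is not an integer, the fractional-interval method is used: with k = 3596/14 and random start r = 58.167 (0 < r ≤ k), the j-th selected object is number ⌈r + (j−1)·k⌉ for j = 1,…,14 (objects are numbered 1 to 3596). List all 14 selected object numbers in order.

j=1: r + 0k = 58.167 → ⌈·⌉ = 59
j=2: r + 1k = 315.024142… → ⌈·⌉ = 316
j=3: r + 2k = 571.881285… → ⌈·⌉ = 572
j=4: r + 3k = 828.738428… → ⌈·⌉ = 829
j=5: r + 4k = 1085.595571… → ⌈·⌉ = 1086
j=6: r + 5k = 1342.452714… → ⌈·⌉ = 1343
j=7: r + 6k = 1599.309857… → ⌈·⌉ = 1600
j=8: r + 7k = 1856.167 → ⌈·⌉ = 1857
j=9: r + 8k = 2113.024142… → ⌈·⌉ = 2114
j=10: r + 9k = 2369.881285… → ⌈·⌉ = 2370
j=11: r + 10k = 2626.738428… → ⌈·⌉ = 2627
j=12: r + 11k = 2883.595571… → ⌈·⌉ = 2884
j=13: r + 12k = 3140.452714… → ⌈·⌉ = 3141
j=14: r + 13k = 3397.309857… → ⌈·⌉ = 3398

59, 316, 572, 829, 1086, 1343, 1600, 1857, 2114, 2370, 2627, 2884, 3141, 3398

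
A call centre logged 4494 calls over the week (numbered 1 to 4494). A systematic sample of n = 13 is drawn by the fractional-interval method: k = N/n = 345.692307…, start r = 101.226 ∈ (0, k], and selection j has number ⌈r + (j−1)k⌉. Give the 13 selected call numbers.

j=1: r + 0k = 101.226 → ⌈·⌉ = 102
j=2: r + 1k = 446.918307… → ⌈·⌉ = 447
j=3: r + 2k = 792.610615… → ⌈·⌉ = 793
j=4: r + 3k = 1138.302923… → ⌈·⌉ = 1139
j=5: r + 4k = 1483.995230… → ⌈·⌉ = 1484
j=6: r + 5k = 1829.687538… → ⌈·⌉ = 1830
j=7: r + 6k = 2175.379846… → ⌈·⌉ = 2176
j=8: r + 7k = 2521.072153… → ⌈·⌉ = 2522
j=9: r + 8k = 2866.764461… → ⌈·⌉ = 2867
j=10: r + 9k = 3212.456769… → ⌈·⌉ = 3213
j=11: r + 10k = 3558.149076… → ⌈·⌉ = 3559
j=12: r + 11k = 3903.841384… → ⌈·⌉ = 3904
j=13: r + 12k = 4249.533692… → ⌈·⌉ = 4250

102, 447, 793, 1139, 1484, 1830, 2176, 2522, 2867, 3213, 3559, 3904, 4250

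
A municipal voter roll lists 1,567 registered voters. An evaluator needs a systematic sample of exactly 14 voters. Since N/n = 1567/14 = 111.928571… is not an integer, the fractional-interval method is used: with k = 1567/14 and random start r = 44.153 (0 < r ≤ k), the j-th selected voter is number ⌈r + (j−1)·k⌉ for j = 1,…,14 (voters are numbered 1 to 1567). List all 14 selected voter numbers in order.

45, 157, 269, 380, 492, 604, 716, 828, 940, 1052, 1164, 1276, 1388, 1500

j=1: r + 0k = 44.153 → ⌈·⌉ = 45
j=2: r + 1k = 156.081571… → ⌈·⌉ = 157
j=3: r + 2k = 268.010142… → ⌈·⌉ = 269
j=4: r + 3k = 379.938714… → ⌈·⌉ = 380
j=5: r + 4k = 491.867285… → ⌈·⌉ = 492
j=6: r + 5k = 603.795857… → ⌈·⌉ = 604
j=7: r + 6k = 715.724428… → ⌈·⌉ = 716
j=8: r + 7k = 827.653 → ⌈·⌉ = 828
j=9: r + 8k = 939.581571… → ⌈·⌉ = 940
j=10: r + 9k = 1051.510142… → ⌈·⌉ = 1052
j=11: r + 10k = 1163.438714… → ⌈·⌉ = 1164
j=12: r + 11k = 1275.367285… → ⌈·⌉ = 1276
j=13: r + 12k = 1387.295857… → ⌈·⌉ = 1388
j=14: r + 13k = 1499.224428… → ⌈·⌉ = 1500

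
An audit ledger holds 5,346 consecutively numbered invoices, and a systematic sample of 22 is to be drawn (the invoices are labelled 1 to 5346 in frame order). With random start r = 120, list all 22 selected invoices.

k = N/n = 5346/22 = 243
invoice 1: 120
invoice 2: 120 + 243 = 363
invoice 3: 363 + 243 = 606
invoice 4: 606 + 243 = 849
invoice 5: 849 + 243 = 1092
invoice 6: 1092 + 243 = 1335
invoice 7: 1335 + 243 = 1578
invoice 8: 1578 + 243 = 1821
invoice 9: 1821 + 243 = 2064
invoice 10: 2064 + 243 = 2307
invoice 11: 2307 + 243 = 2550
invoice 12: 2550 + 243 = 2793
invoice 13: 2793 + 243 = 3036
invoice 14: 3036 + 243 = 3279
invoice 15: 3279 + 243 = 3522
invoice 16: 3522 + 243 = 3765
invoice 17: 3765 + 243 = 4008
invoice 18: 4008 + 243 = 4251
invoice 19: 4251 + 243 = 4494
invoice 20: 4494 + 243 = 4737
invoice 21: 4737 + 243 = 4980
invoice 22: 4980 + 243 = 5223

120, 363, 606, 849, 1092, 1335, 1578, 1821, 2064, 2307, 2550, 2793, 3036, 3279, 3522, 3765, 4008, 4251, 4494, 4737, 4980, 5223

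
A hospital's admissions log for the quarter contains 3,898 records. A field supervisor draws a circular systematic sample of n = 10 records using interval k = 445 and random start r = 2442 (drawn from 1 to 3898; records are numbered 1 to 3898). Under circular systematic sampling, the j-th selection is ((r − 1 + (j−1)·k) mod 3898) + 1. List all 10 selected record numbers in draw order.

2442, 2887, 3332, 3777, 324, 769, 1214, 1659, 2104, 2549

Selection 1: 2442
Selection 2: 2442 + 445 = 2887
Selection 3: 2887 + 445 = 3332
Selection 4: 3332 + 445 = 3777
Selection 5: 3777 + 445 = 4222 → 4222 − 3898 = 324
Selection 6: 324 + 445 = 769
Selection 7: 769 + 445 = 1214
Selection 8: 1214 + 445 = 1659
Selection 9: 1659 + 445 = 2104
Selection 10: 2104 + 445 = 2549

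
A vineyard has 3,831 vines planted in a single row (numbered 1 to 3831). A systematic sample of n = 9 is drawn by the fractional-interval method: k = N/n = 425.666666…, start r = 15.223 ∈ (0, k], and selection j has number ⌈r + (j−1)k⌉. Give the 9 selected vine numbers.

j=1: r + 0k = 15.223 → ⌈·⌉ = 16
j=2: r + 1k = 440.889666… → ⌈·⌉ = 441
j=3: r + 2k = 866.556333… → ⌈·⌉ = 867
j=4: r + 3k = 1292.223 → ⌈·⌉ = 1293
j=5: r + 4k = 1717.889666… → ⌈·⌉ = 1718
j=6: r + 5k = 2143.556333… → ⌈·⌉ = 2144
j=7: r + 6k = 2569.223 → ⌈·⌉ = 2570
j=8: r + 7k = 2994.889666… → ⌈·⌉ = 2995
j=9: r + 8k = 3420.556333… → ⌈·⌉ = 3421

16, 441, 867, 1293, 1718, 2144, 2570, 2995, 3421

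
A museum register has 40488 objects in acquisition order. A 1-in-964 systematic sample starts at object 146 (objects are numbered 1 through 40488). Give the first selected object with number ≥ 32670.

32922

k = 964
Steps past start: ⌈(32670 − 146)/964⌉ = ⌈32524/964⌉ = 34
Selected object: 146 + 34×964 = 32922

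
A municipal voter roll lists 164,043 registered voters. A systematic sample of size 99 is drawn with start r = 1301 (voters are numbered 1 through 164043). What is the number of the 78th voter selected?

k = 164043/99 = 1657
78th selection = r + (78−1)·k = 1301 + 77×1657 = 1301 + 127589 = 128890

128890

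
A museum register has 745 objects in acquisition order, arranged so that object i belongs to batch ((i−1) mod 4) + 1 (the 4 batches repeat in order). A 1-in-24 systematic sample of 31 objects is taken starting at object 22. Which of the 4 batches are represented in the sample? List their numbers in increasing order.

Consecutive selections differ by k = 24, so their batch numbers differ by 24 mod 4 = 0.
gcd(24, 4) = 4, so the sample visits 4/4 = 1 distinct residues mod 4.
Start 22 is batch 2; the batches hit are 2.

2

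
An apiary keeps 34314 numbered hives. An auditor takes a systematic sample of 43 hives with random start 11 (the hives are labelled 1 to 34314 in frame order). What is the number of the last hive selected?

33527

k = 34314/43 = 798
43rd selection = r + (43−1)·k = 11 + 42×798 = 11 + 33516 = 33527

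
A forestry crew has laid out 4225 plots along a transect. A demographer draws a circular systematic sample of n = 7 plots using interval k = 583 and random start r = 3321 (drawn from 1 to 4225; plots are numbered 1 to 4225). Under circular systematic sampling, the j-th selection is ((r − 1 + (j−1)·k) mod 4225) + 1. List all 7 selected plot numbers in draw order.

Selection 1: 3321
Selection 2: 3321 + 583 = 3904
Selection 3: 3904 + 583 = 4487 → 4487 − 4225 = 262
Selection 4: 262 + 583 = 845
Selection 5: 845 + 583 = 1428
Selection 6: 1428 + 583 = 2011
Selection 7: 2011 + 583 = 2594

3321, 3904, 262, 845, 1428, 2011, 2594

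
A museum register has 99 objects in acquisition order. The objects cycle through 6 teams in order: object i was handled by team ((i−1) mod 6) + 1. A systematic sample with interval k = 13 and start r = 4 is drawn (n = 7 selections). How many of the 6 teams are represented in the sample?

6

Consecutive selections differ by k = 13, so their team numbers differ by 13 mod 6 = 1.
gcd(13, 6) = 1, so the sample visits 6/1 = 6 distinct residues mod 6.
Start 4 is team 4; the teams hit are 1, 2, 3, 4, 5, 6.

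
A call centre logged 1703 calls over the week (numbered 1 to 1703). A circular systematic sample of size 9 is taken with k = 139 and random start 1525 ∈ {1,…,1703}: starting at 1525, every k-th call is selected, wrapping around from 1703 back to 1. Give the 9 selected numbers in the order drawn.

Selection 1: 1525
Selection 2: 1525 + 139 = 1664
Selection 3: 1664 + 139 = 1803 → 1803 − 1703 = 100
Selection 4: 100 + 139 = 239
Selection 5: 239 + 139 = 378
Selection 6: 378 + 139 = 517
Selection 7: 517 + 139 = 656
Selection 8: 656 + 139 = 795
Selection 9: 795 + 139 = 934

1525, 1664, 100, 239, 378, 517, 656, 795, 934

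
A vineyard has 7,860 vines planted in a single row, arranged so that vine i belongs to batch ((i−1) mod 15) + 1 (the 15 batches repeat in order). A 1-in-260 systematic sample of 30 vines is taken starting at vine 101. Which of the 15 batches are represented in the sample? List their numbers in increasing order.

Consecutive selections differ by k = 260, so their batch numbers differ by 260 mod 15 = 5.
gcd(260, 15) = 5, so the sample visits 15/5 = 3 distinct residues mod 15.
Start 101 is batch 11; the batches hit are 1, 6, 11.

1, 6, 11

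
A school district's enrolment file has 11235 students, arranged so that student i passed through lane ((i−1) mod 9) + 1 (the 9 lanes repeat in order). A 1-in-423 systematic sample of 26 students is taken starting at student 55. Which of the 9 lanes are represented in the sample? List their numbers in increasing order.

Consecutive selections differ by k = 423, so their lane numbers differ by 423 mod 9 = 0.
gcd(423, 9) = 9, so the sample visits 9/9 = 1 distinct residues mod 9.
Start 55 is lane 1; the lanes hit are 1.

1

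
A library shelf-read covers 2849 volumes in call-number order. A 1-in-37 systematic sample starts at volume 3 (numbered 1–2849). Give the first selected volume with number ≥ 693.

k = 37
Steps past start: ⌈(693 − 3)/37⌉ = ⌈690/37⌉ = 19
Selected volume: 3 + 19×37 = 706

706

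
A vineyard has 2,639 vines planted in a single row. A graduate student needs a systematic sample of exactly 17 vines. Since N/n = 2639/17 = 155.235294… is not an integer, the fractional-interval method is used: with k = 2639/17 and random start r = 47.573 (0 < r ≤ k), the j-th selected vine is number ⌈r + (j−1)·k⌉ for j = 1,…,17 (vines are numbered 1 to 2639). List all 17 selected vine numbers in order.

48, 203, 359, 514, 669, 824, 979, 1135, 1290, 1445, 1600, 1756, 1911, 2066, 2221, 2377, 2532

j=1: r + 0k = 47.573 → ⌈·⌉ = 48
j=2: r + 1k = 202.808294… → ⌈·⌉ = 203
j=3: r + 2k = 358.043588… → ⌈·⌉ = 359
j=4: r + 3k = 513.278882… → ⌈·⌉ = 514
j=5: r + 4k = 668.514176… → ⌈·⌉ = 669
j=6: r + 5k = 823.749470… → ⌈·⌉ = 824
j=7: r + 6k = 978.984764… → ⌈·⌉ = 979
j=8: r + 7k = 1134.220058… → ⌈·⌉ = 1135
j=9: r + 8k = 1289.455352… → ⌈·⌉ = 1290
j=10: r + 9k = 1444.690647… → ⌈·⌉ = 1445
j=11: r + 10k = 1599.925941… → ⌈·⌉ = 1600
j=12: r + 11k = 1755.161235… → ⌈·⌉ = 1756
j=13: r + 12k = 1910.396529… → ⌈·⌉ = 1911
j=14: r + 13k = 2065.631823… → ⌈·⌉ = 2066
j=15: r + 14k = 2220.867117… → ⌈·⌉ = 2221
j=16: r + 15k = 2376.102411… → ⌈·⌉ = 2377
j=17: r + 16k = 2531.337705… → ⌈·⌉ = 2532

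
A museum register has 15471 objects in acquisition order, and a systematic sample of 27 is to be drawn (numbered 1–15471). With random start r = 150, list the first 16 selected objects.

150, 723, 1296, 1869, 2442, 3015, 3588, 4161, 4734, 5307, 5880, 6453, 7026, 7599, 8172, 8745

k = N/n = 15471/27 = 573
object 1: 150
object 2: 150 + 573 = 723
object 3: 723 + 573 = 1296
object 4: 1296 + 573 = 1869
object 5: 1869 + 573 = 2442
object 6: 2442 + 573 = 3015
object 7: 3015 + 573 = 3588
object 8: 3588 + 573 = 4161
object 9: 4161 + 573 = 4734
object 10: 4734 + 573 = 5307
object 11: 5307 + 573 = 5880
object 12: 5880 + 573 = 6453
object 13: 6453 + 573 = 7026
object 14: 7026 + 573 = 7599
object 15: 7599 + 573 = 8172
object 16: 8172 + 573 = 8745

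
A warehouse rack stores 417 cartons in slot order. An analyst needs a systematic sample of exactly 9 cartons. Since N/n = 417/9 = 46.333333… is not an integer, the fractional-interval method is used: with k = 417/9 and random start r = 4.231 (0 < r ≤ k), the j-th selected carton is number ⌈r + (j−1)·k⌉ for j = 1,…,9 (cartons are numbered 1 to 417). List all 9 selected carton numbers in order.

5, 51, 97, 144, 190, 236, 283, 329, 375

j=1: r + 0k = 4.231 → ⌈·⌉ = 5
j=2: r + 1k = 50.564333… → ⌈·⌉ = 51
j=3: r + 2k = 96.897666… → ⌈·⌉ = 97
j=4: r + 3k = 143.231 → ⌈·⌉ = 144
j=5: r + 4k = 189.564333… → ⌈·⌉ = 190
j=6: r + 5k = 235.897666… → ⌈·⌉ = 236
j=7: r + 6k = 282.231 → ⌈·⌉ = 283
j=8: r + 7k = 328.564333… → ⌈·⌉ = 329
j=9: r + 8k = 374.897666… → ⌈·⌉ = 375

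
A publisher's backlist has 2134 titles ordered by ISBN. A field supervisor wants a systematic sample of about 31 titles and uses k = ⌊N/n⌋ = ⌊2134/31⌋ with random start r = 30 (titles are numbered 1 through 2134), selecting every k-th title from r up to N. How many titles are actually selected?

31

k = ⌊2134/31⌋ = 68
Achieved size = ⌊(2134 − 30)/68⌋ + 1 = ⌊2104/68⌋ + 1 = 30 + 1 = 31
(last selection: 30 + 30×68 = 2070 ≤ 2134; next would be 2138 > 2134)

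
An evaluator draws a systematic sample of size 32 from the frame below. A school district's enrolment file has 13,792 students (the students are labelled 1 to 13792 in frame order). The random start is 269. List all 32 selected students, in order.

269, 700, 1131, 1562, 1993, 2424, 2855, 3286, 3717, 4148, 4579, 5010, 5441, 5872, 6303, 6734, 7165, 7596, 8027, 8458, 8889, 9320, 9751, 10182, 10613, 11044, 11475, 11906, 12337, 12768, 13199, 13630

k = N/n = 13792/32 = 431
student 1: 269
student 2: 269 + 431 = 700
student 3: 700 + 431 = 1131
student 4: 1131 + 431 = 1562
student 5: 1562 + 431 = 1993
student 6: 1993 + 431 = 2424
student 7: 2424 + 431 = 2855
student 8: 2855 + 431 = 3286
student 9: 3286 + 431 = 3717
student 10: 3717 + 431 = 4148
student 11: 4148 + 431 = 4579
student 12: 4579 + 431 = 5010
student 13: 5010 + 431 = 5441
student 14: 5441 + 431 = 5872
student 15: 5872 + 431 = 6303
student 16: 6303 + 431 = 6734
student 17: 6734 + 431 = 7165
student 18: 7165 + 431 = 7596
student 19: 7596 + 431 = 8027
student 20: 8027 + 431 = 8458
student 21: 8458 + 431 = 8889
student 22: 8889 + 431 = 9320
student 23: 9320 + 431 = 9751
student 24: 9751 + 431 = 10182
student 25: 10182 + 431 = 10613
student 26: 10613 + 431 = 11044
student 27: 11044 + 431 = 11475
student 28: 11475 + 431 = 11906
student 29: 11906 + 431 = 12337
student 30: 12337 + 431 = 12768
student 31: 12768 + 431 = 13199
student 32: 13199 + 431 = 13630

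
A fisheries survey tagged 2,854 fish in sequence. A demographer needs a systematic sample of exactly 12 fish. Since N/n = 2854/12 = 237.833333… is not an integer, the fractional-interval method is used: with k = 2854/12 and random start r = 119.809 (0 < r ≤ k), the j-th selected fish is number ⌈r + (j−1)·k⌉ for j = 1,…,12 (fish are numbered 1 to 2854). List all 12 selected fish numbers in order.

j=1: r + 0k = 119.809 → ⌈·⌉ = 120
j=2: r + 1k = 357.642333… → ⌈·⌉ = 358
j=3: r + 2k = 595.475666… → ⌈·⌉ = 596
j=4: r + 3k = 833.309 → ⌈·⌉ = 834
j=5: r + 4k = 1071.142333… → ⌈·⌉ = 1072
j=6: r + 5k = 1308.975666… → ⌈·⌉ = 1309
j=7: r + 6k = 1546.809 → ⌈·⌉ = 1547
j=8: r + 7k = 1784.642333… → ⌈·⌉ = 1785
j=9: r + 8k = 2022.475666… → ⌈·⌉ = 2023
j=10: r + 9k = 2260.309 → ⌈·⌉ = 2261
j=11: r + 10k = 2498.142333… → ⌈·⌉ = 2499
j=12: r + 11k = 2735.975666… → ⌈·⌉ = 2736

120, 358, 596, 834, 1072, 1309, 1547, 1785, 2023, 2261, 2499, 2736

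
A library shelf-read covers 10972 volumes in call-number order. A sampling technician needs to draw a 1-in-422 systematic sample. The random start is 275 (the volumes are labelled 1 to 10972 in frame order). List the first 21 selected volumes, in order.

275, 697, 1119, 1541, 1963, 2385, 2807, 3229, 3651, 4073, 4495, 4917, 5339, 5761, 6183, 6605, 7027, 7449, 7871, 8293, 8715

volume 1: 275
volume 2: 275 + 422 = 697
volume 3: 697 + 422 = 1119
volume 4: 1119 + 422 = 1541
volume 5: 1541 + 422 = 1963
volume 6: 1963 + 422 = 2385
volume 7: 2385 + 422 = 2807
volume 8: 2807 + 422 = 3229
volume 9: 3229 + 422 = 3651
volume 10: 3651 + 422 = 4073
volume 11: 4073 + 422 = 4495
volume 12: 4495 + 422 = 4917
volume 13: 4917 + 422 = 5339
volume 14: 5339 + 422 = 5761
volume 15: 5761 + 422 = 6183
volume 16: 6183 + 422 = 6605
volume 17: 6605 + 422 = 7027
volume 18: 7027 + 422 = 7449
volume 19: 7449 + 422 = 7871
volume 20: 7871 + 422 = 8293
volume 21: 8293 + 422 = 8715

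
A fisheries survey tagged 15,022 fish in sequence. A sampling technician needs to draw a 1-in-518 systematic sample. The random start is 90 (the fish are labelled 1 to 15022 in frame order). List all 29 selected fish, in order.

fish 1: 90
fish 2: 90 + 518 = 608
fish 3: 608 + 518 = 1126
fish 4: 1126 + 518 = 1644
fish 5: 1644 + 518 = 2162
fish 6: 2162 + 518 = 2680
fish 7: 2680 + 518 = 3198
fish 8: 3198 + 518 = 3716
fish 9: 3716 + 518 = 4234
fish 10: 4234 + 518 = 4752
fish 11: 4752 + 518 = 5270
fish 12: 5270 + 518 = 5788
fish 13: 5788 + 518 = 6306
fish 14: 6306 + 518 = 6824
fish 15: 6824 + 518 = 7342
fish 16: 7342 + 518 = 7860
fish 17: 7860 + 518 = 8378
fish 18: 8378 + 518 = 8896
fish 19: 8896 + 518 = 9414
fish 20: 9414 + 518 = 9932
fish 21: 9932 + 518 = 10450
fish 22: 10450 + 518 = 10968
fish 23: 10968 + 518 = 11486
fish 24: 11486 + 518 = 12004
fish 25: 12004 + 518 = 12522
fish 26: 12522 + 518 = 13040
fish 27: 13040 + 518 = 13558
fish 28: 13558 + 518 = 14076
fish 29: 14076 + 518 = 14594

90, 608, 1126, 1644, 2162, 2680, 3198, 3716, 4234, 4752, 5270, 5788, 6306, 6824, 7342, 7860, 8378, 8896, 9414, 9932, 10450, 10968, 11486, 12004, 12522, 13040, 13558, 14076, 14594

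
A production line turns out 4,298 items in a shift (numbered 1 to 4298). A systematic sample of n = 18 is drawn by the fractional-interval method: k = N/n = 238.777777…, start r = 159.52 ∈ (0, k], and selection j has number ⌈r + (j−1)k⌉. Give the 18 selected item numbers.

j=1: r + 0k = 159.52 → ⌈·⌉ = 160
j=2: r + 1k = 398.297777… → ⌈·⌉ = 399
j=3: r + 2k = 637.075555… → ⌈·⌉ = 638
j=4: r + 3k = 875.853333… → ⌈·⌉ = 876
j=5: r + 4k = 1114.631111… → ⌈·⌉ = 1115
j=6: r + 5k = 1353.408888… → ⌈·⌉ = 1354
j=7: r + 6k = 1592.186666… → ⌈·⌉ = 1593
j=8: r + 7k = 1830.964444… → ⌈·⌉ = 1831
j=9: r + 8k = 2069.742222… → ⌈·⌉ = 2070
j=10: r + 9k = 2308.52 → ⌈·⌉ = 2309
j=11: r + 10k = 2547.297777… → ⌈·⌉ = 2548
j=12: r + 11k = 2786.075555… → ⌈·⌉ = 2787
j=13: r + 12k = 3024.853333… → ⌈·⌉ = 3025
j=14: r + 13k = 3263.631111… → ⌈·⌉ = 3264
j=15: r + 14k = 3502.408888… → ⌈·⌉ = 3503
j=16: r + 15k = 3741.186666… → ⌈·⌉ = 3742
j=17: r + 16k = 3979.964444… → ⌈·⌉ = 3980
j=18: r + 17k = 4218.742222… → ⌈·⌉ = 4219

160, 399, 638, 876, 1115, 1354, 1593, 1831, 2070, 2309, 2548, 2787, 3025, 3264, 3503, 3742, 3980, 4219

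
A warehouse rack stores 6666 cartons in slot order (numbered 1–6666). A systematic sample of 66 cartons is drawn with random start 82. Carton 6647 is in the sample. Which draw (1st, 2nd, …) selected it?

k = 6666/66 = 101
position = (6647 − 82)/101 + 1 = 6565/101 + 1 = 65 + 1 = 66

66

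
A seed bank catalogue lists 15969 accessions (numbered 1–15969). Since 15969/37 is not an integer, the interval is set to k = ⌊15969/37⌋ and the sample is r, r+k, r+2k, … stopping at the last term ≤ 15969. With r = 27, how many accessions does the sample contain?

37

k = ⌊15969/37⌋ = 431
Achieved size = ⌊(15969 − 27)/431⌋ + 1 = ⌊15942/431⌋ + 1 = 36 + 1 = 37
(last selection: 27 + 36×431 = 15543 ≤ 15969; next would be 15974 > 15969)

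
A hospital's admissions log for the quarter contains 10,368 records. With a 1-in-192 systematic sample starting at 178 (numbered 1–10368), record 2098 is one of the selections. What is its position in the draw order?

11

k = 192
position = (2098 − 178)/192 + 1 = 1920/192 + 1 = 10 + 1 = 11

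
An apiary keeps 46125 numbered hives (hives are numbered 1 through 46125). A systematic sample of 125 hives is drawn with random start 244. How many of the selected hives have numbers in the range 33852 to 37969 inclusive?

11

k = 46125/125 = 369
First selection ≥ 33852: 244 + ⌈(33852−244)/369⌉·369 = 244 + 92×369 = 34192
Last selection ≤ 37969: 244 + ⌊(37969−244)/369⌋·369 = 244 + 102×369 = 37882
Count = 102 − 92 + 1 = 11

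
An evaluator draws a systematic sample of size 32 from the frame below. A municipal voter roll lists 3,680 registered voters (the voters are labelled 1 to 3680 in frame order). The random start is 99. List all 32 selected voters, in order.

99, 214, 329, 444, 559, 674, 789, 904, 1019, 1134, 1249, 1364, 1479, 1594, 1709, 1824, 1939, 2054, 2169, 2284, 2399, 2514, 2629, 2744, 2859, 2974, 3089, 3204, 3319, 3434, 3549, 3664

k = N/n = 3680/32 = 115
voter 1: 99
voter 2: 99 + 115 = 214
voter 3: 214 + 115 = 329
voter 4: 329 + 115 = 444
voter 5: 444 + 115 = 559
voter 6: 559 + 115 = 674
voter 7: 674 + 115 = 789
voter 8: 789 + 115 = 904
voter 9: 904 + 115 = 1019
voter 10: 1019 + 115 = 1134
voter 11: 1134 + 115 = 1249
voter 12: 1249 + 115 = 1364
voter 13: 1364 + 115 = 1479
voter 14: 1479 + 115 = 1594
voter 15: 1594 + 115 = 1709
voter 16: 1709 + 115 = 1824
voter 17: 1824 + 115 = 1939
voter 18: 1939 + 115 = 2054
voter 19: 2054 + 115 = 2169
voter 20: 2169 + 115 = 2284
voter 21: 2284 + 115 = 2399
voter 22: 2399 + 115 = 2514
voter 23: 2514 + 115 = 2629
voter 24: 2629 + 115 = 2744
voter 25: 2744 + 115 = 2859
voter 26: 2859 + 115 = 2974
voter 27: 2974 + 115 = 3089
voter 28: 3089 + 115 = 3204
voter 29: 3204 + 115 = 3319
voter 30: 3319 + 115 = 3434
voter 31: 3434 + 115 = 3549
voter 32: 3549 + 115 = 3664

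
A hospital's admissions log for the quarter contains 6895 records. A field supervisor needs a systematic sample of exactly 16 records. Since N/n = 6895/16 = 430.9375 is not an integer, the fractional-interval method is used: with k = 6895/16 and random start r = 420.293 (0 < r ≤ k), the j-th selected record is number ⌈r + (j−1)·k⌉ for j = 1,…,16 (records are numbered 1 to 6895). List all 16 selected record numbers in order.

421, 852, 1283, 1714, 2145, 2575, 3006, 3437, 3868, 4299, 4730, 5161, 5592, 6023, 6454, 6885

j=1: r + 0k = 420.293 → ⌈·⌉ = 421
j=2: r + 1k = 851.2305 → ⌈·⌉ = 852
j=3: r + 2k = 1282.168 → ⌈·⌉ = 1283
j=4: r + 3k = 1713.1055 → ⌈·⌉ = 1714
j=5: r + 4k = 2144.043 → ⌈·⌉ = 2145
j=6: r + 5k = 2574.9805 → ⌈·⌉ = 2575
j=7: r + 6k = 3005.918 → ⌈·⌉ = 3006
j=8: r + 7k = 3436.8555 → ⌈·⌉ = 3437
j=9: r + 8k = 3867.793 → ⌈·⌉ = 3868
j=10: r + 9k = 4298.7305 → ⌈·⌉ = 4299
j=11: r + 10k = 4729.668 → ⌈·⌉ = 4730
j=12: r + 11k = 5160.6055 → ⌈·⌉ = 5161
j=13: r + 12k = 5591.543 → ⌈·⌉ = 5592
j=14: r + 13k = 6022.4805 → ⌈·⌉ = 6023
j=15: r + 14k = 6453.418 → ⌈·⌉ = 6454
j=16: r + 15k = 6884.3555 → ⌈·⌉ = 6885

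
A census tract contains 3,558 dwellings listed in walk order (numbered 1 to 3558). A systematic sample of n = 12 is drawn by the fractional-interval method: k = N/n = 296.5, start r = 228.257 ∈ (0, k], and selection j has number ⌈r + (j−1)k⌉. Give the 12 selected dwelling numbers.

229, 525, 822, 1118, 1415, 1711, 2008, 2304, 2601, 2897, 3194, 3490

j=1: r + 0k = 228.257 → ⌈·⌉ = 229
j=2: r + 1k = 524.757 → ⌈·⌉ = 525
j=3: r + 2k = 821.257 → ⌈·⌉ = 822
j=4: r + 3k = 1117.757 → ⌈·⌉ = 1118
j=5: r + 4k = 1414.257 → ⌈·⌉ = 1415
j=6: r + 5k = 1710.757 → ⌈·⌉ = 1711
j=7: r + 6k = 2007.257 → ⌈·⌉ = 2008
j=8: r + 7k = 2303.757 → ⌈·⌉ = 2304
j=9: r + 8k = 2600.257 → ⌈·⌉ = 2601
j=10: r + 9k = 2896.757 → ⌈·⌉ = 2897
j=11: r + 10k = 3193.257 → ⌈·⌉ = 3194
j=12: r + 11k = 3489.757 → ⌈·⌉ = 3490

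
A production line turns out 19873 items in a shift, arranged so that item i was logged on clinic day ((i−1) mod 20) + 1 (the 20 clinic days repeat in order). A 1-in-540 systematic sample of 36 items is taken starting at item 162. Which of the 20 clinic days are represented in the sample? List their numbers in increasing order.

Consecutive selections differ by k = 540, so their clinic day numbers differ by 540 mod 20 = 0.
gcd(540, 20) = 20, so the sample visits 20/20 = 1 distinct residues mod 20.
Start 162 is clinic day 2; the clinic days hit are 2.

2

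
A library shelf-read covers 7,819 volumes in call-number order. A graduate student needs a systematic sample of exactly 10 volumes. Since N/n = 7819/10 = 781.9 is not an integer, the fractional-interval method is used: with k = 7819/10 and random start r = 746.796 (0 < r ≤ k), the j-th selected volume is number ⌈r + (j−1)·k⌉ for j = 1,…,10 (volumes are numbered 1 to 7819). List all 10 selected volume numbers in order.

747, 1529, 2311, 3093, 3875, 4657, 5439, 6221, 7002, 7784

j=1: r + 0k = 746.796 → ⌈·⌉ = 747
j=2: r + 1k = 1528.696 → ⌈·⌉ = 1529
j=3: r + 2k = 2310.596 → ⌈·⌉ = 2311
j=4: r + 3k = 3092.496 → ⌈·⌉ = 3093
j=5: r + 4k = 3874.396 → ⌈·⌉ = 3875
j=6: r + 5k = 4656.296 → ⌈·⌉ = 4657
j=7: r + 6k = 5438.196 → ⌈·⌉ = 5439
j=8: r + 7k = 6220.096 → ⌈·⌉ = 6221
j=9: r + 8k = 7001.996 → ⌈·⌉ = 7002
j=10: r + 9k = 7783.896 → ⌈·⌉ = 7784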